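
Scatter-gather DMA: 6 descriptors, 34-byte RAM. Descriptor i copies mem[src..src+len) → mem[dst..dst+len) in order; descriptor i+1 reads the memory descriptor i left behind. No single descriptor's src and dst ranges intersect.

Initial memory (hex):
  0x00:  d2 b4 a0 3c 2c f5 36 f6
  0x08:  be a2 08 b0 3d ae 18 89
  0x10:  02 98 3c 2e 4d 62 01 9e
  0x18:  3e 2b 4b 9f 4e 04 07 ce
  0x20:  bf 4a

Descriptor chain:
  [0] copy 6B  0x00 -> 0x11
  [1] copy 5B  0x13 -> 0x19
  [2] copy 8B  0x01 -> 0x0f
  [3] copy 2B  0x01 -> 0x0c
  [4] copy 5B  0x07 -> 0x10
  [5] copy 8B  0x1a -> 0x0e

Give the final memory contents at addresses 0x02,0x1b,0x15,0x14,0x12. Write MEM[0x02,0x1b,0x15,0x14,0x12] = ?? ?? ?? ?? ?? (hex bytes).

[0] 0x00->0x11 len=6 : d2 b4 a0 3c 2c f5
[1] 0x13->0x19 len=5 : a0 3c 2c f5 9e
[2] 0x01->0x0f len=8 : b4 a0 3c 2c f5 36 f6 be
[3] 0x01->0x0c len=2 : b4 a0
[4] 0x07->0x10 len=5 : f6 be a2 08 b0
[5] 0x1a->0x0e len=8 : 3c 2c f5 9e 07 ce bf 4a
query mem[0x02]=0xa0, mem[0x1b]=0x2c, mem[0x15]=0x4a, mem[0x14]=0xbf, mem[0x12]=0x07

MEM[0x02,0x1b,0x15,0x14,0x12] = a0 2c 4a bf 07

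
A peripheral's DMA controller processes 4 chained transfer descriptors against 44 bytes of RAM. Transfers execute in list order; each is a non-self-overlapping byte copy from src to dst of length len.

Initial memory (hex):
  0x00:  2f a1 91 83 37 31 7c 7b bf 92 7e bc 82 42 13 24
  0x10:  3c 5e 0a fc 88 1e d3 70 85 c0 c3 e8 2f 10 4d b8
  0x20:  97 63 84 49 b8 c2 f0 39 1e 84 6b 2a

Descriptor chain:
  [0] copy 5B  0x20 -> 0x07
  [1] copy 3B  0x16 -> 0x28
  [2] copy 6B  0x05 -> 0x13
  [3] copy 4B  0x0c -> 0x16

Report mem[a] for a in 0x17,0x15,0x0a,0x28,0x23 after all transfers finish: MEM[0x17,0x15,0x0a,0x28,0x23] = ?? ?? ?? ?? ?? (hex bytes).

MEM[0x17,0x15,0x0a,0x28,0x23] = 42 97 49 d3 49

  after D0: wrote 5B at 0x07 = 97638449b8
  after D1: wrote 3B at 0x28 = d37085
  after D2: wrote 6B at 0x13 = 317c97638449
  after D3: wrote 4B at 0x16 = 82421324
query mem[0x17]=0x42, mem[0x15]=0x97, mem[0x0a]=0x49, mem[0x28]=0xd3, mem[0x23]=0x49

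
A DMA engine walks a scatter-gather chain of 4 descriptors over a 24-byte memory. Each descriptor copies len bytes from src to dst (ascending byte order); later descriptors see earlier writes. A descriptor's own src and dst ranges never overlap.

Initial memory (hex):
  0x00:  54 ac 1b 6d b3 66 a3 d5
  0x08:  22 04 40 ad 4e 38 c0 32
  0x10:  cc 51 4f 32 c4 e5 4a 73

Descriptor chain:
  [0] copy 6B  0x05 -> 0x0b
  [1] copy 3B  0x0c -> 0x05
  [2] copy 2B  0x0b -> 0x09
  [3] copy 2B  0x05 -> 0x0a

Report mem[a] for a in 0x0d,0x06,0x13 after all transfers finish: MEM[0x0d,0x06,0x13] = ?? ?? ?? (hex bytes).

  after D0: wrote 6B at 0x0b = 66a3d5220440
  after D1: wrote 3B at 0x05 = a3d522
  after D2: wrote 2B at 0x09 = 66a3
  after D3: wrote 2B at 0x0a = a3d5
query mem[0x0d]=0xd5, mem[0x06]=0xd5, mem[0x13]=0x32

MEM[0x0d,0x06,0x13] = d5 d5 32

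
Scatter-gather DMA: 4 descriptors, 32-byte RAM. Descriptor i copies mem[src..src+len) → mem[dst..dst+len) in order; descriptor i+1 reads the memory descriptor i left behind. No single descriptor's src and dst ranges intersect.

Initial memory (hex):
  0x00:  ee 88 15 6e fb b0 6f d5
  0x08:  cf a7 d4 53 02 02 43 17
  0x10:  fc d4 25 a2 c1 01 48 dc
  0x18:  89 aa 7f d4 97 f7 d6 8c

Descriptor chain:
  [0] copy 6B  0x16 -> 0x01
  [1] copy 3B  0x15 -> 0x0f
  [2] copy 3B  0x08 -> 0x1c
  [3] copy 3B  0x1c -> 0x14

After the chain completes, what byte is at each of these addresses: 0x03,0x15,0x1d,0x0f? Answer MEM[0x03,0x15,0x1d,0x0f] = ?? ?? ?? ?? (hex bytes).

MEM[0x03,0x15,0x1d,0x0f] = 89 a7 a7 01

[0] 0x16->0x01 len=6 : 48 dc 89 aa 7f d4
[1] 0x15->0x0f len=3 : 01 48 dc
[2] 0x08->0x1c len=3 : cf a7 d4
[3] 0x1c->0x14 len=3 : cf a7 d4
query mem[0x03]=0x89, mem[0x15]=0xa7, mem[0x1d]=0xa7, mem[0x0f]=0x01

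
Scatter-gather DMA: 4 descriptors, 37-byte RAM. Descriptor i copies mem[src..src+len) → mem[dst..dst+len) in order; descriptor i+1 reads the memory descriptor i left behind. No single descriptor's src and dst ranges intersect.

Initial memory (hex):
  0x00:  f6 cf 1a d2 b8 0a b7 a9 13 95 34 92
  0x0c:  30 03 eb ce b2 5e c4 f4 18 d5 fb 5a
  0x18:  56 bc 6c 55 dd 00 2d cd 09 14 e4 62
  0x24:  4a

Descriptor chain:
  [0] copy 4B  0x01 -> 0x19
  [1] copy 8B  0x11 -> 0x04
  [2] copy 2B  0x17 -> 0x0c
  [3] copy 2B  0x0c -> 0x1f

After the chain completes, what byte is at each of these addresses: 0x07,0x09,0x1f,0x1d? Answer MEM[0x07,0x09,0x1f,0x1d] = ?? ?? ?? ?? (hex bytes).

D0: mem[0x19..0x1c] <- [cf 1a d2 b8]
D1: mem[0x04..0x0b] <- [5e c4 f4 18 d5 fb 5a 56]
D2: mem[0x0c..0x0d] <- [5a 56]
D3: mem[0x1f..0x20] <- [5a 56]
query mem[0x07]=0x18, mem[0x09]=0xfb, mem[0x1f]=0x5a, mem[0x1d]=0x00

MEM[0x07,0x09,0x1f,0x1d] = 18 fb 5a 00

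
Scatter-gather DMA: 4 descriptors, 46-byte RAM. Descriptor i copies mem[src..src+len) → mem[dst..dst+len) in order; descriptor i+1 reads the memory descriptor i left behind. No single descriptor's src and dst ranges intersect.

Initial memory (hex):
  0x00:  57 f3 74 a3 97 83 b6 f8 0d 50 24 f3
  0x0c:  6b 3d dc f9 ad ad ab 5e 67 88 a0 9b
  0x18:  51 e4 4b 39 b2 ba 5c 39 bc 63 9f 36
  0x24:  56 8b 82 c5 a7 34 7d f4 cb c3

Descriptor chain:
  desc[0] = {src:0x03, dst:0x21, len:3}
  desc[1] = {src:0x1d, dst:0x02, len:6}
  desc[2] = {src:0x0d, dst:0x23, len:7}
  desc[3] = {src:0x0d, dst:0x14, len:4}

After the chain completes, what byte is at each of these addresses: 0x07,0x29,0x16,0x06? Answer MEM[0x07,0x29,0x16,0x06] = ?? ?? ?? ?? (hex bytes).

MEM[0x07,0x29,0x16,0x06] = 97 5e f9 a3

  after D0: wrote 3B at 0x21 = a39783
  after D1: wrote 6B at 0x02 = ba5c39bca397
  after D2: wrote 7B at 0x23 = 3ddcf9adadab5e
  after D3: wrote 4B at 0x14 = 3ddcf9ad
query mem[0x07]=0x97, mem[0x29]=0x5e, mem[0x16]=0xf9, mem[0x06]=0xa3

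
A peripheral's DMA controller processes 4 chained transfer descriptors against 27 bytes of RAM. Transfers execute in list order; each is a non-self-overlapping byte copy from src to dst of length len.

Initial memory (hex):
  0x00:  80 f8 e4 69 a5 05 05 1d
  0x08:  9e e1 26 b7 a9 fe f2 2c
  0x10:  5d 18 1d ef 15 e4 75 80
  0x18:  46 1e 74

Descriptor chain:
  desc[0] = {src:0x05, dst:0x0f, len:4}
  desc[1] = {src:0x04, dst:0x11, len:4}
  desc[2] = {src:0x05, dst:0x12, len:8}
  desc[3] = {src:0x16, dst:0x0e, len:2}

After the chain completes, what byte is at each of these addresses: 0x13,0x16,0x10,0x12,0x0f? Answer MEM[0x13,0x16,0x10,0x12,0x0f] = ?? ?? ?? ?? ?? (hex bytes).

[0] 0x05->0x0f len=4 : 05 05 1d 9e
[1] 0x04->0x11 len=4 : a5 05 05 1d
[2] 0x05->0x12 len=8 : 05 05 1d 9e e1 26 b7 a9
[3] 0x16->0x0e len=2 : e1 26
query mem[0x13]=0x05, mem[0x16]=0xe1, mem[0x10]=0x05, mem[0x12]=0x05, mem[0x0f]=0x26

MEM[0x13,0x16,0x10,0x12,0x0f] = 05 e1 05 05 26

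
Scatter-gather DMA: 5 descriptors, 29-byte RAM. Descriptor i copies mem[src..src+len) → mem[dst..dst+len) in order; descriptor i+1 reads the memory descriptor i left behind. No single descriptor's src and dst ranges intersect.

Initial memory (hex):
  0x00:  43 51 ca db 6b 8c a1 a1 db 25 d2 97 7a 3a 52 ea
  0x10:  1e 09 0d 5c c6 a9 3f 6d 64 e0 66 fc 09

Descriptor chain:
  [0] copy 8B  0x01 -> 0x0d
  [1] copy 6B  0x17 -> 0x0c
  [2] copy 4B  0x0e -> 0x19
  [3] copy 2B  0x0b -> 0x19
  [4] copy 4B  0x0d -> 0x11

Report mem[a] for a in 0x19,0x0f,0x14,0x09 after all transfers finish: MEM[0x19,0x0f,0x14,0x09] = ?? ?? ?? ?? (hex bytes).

MEM[0x19,0x0f,0x14,0x09] = 97 66 fc 25

  after D0: wrote 8B at 0x0d = 51cadb6b8ca1a1db
  after D1: wrote 6B at 0x0c = 6d64e066fc09
  after D2: wrote 4B at 0x19 = e066fc09
  after D3: wrote 2B at 0x19 = 976d
  after D4: wrote 4B at 0x11 = 64e066fc
query mem[0x19]=0x97, mem[0x0f]=0x66, mem[0x14]=0xfc, mem[0x09]=0x25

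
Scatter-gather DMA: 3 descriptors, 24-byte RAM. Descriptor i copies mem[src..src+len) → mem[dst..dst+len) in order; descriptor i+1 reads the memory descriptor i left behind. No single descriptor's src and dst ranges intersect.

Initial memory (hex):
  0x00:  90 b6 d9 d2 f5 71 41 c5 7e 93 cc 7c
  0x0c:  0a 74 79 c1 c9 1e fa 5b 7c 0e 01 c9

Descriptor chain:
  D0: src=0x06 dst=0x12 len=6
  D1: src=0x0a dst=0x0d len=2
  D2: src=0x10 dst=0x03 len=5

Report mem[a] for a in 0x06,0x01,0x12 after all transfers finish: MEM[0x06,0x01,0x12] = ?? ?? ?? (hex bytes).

MEM[0x06,0x01,0x12] = c5 b6 41

#0 dst[0x12+6] := {0x41,0xc5,0x7e,0x93,0xcc,0x7c}
#1 dst[0x0d+2] := {0xcc,0x7c}
#2 dst[0x03+5] := {0xc9,0x1e,0x41,0xc5,0x7e}
query mem[0x06]=0xc5, mem[0x01]=0xb6, mem[0x12]=0x41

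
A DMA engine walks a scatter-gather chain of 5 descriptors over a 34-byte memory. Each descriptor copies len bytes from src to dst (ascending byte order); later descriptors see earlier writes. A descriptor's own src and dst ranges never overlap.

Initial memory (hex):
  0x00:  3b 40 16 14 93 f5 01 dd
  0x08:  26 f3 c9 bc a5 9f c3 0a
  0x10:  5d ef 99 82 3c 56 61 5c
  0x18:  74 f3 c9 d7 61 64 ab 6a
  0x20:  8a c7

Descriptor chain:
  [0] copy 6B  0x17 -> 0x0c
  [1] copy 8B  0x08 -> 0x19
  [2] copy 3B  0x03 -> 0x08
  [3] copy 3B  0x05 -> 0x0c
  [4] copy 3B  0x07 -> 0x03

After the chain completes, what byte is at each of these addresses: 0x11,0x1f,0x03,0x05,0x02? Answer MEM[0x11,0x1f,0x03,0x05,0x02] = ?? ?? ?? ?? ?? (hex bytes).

#0 dst[0x0c+6] := {0x5c,0x74,0xf3,0xc9,0xd7,0x61}
#1 dst[0x19+8] := {0x26,0xf3,0xc9,0xbc,0x5c,0x74,0xf3,0xc9}
#2 dst[0x08+3] := {0x14,0x93,0xf5}
#3 dst[0x0c+3] := {0xf5,0x01,0xdd}
#4 dst[0x03+3] := {0xdd,0x14,0x93}
query mem[0x11]=0x61, mem[0x1f]=0xf3, mem[0x03]=0xdd, mem[0x05]=0x93, mem[0x02]=0x16

MEM[0x11,0x1f,0x03,0x05,0x02] = 61 f3 dd 93 16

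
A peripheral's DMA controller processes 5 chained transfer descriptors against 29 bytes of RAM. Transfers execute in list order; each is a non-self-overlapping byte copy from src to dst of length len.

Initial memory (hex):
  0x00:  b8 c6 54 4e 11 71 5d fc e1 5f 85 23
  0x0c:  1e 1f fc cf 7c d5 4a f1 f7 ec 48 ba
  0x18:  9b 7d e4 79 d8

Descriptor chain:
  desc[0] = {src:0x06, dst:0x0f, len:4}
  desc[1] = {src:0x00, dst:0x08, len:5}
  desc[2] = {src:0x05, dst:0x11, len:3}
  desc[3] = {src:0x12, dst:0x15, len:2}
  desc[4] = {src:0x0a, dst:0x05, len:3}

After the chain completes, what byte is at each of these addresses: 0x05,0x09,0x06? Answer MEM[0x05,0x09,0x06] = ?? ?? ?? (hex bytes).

MEM[0x05,0x09,0x06] = 54 c6 4e

[0] 0x06->0x0f len=4 : 5d fc e1 5f
[1] 0x00->0x08 len=5 : b8 c6 54 4e 11
[2] 0x05->0x11 len=3 : 71 5d fc
[3] 0x12->0x15 len=2 : 5d fc
[4] 0x0a->0x05 len=3 : 54 4e 11
query mem[0x05]=0x54, mem[0x09]=0xc6, mem[0x06]=0x4e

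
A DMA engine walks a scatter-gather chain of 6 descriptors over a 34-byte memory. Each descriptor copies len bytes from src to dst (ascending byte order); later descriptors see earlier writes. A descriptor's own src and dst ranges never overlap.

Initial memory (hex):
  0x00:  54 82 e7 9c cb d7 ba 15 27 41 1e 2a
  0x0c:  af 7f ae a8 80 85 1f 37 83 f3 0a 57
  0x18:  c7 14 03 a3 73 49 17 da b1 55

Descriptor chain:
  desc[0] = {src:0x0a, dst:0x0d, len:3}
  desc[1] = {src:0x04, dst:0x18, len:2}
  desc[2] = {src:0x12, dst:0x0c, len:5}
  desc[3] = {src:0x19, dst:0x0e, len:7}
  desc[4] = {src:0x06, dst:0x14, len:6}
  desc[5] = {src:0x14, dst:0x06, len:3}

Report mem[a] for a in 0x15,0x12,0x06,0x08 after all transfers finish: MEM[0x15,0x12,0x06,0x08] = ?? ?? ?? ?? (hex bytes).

MEM[0x15,0x12,0x06,0x08] = 15 49 ba 27

#0 dst[0x0d+3] := {0x1e,0x2a,0xaf}
#1 dst[0x18+2] := {0xcb,0xd7}
#2 dst[0x0c+5] := {0x1f,0x37,0x83,0xf3,0x0a}
#3 dst[0x0e+7] := {0xd7,0x03,0xa3,0x73,0x49,0x17,0xda}
#4 dst[0x14+6] := {0xba,0x15,0x27,0x41,0x1e,0x2a}
#5 dst[0x06+3] := {0xba,0x15,0x27}
query mem[0x15]=0x15, mem[0x12]=0x49, mem[0x06]=0xba, mem[0x08]=0x27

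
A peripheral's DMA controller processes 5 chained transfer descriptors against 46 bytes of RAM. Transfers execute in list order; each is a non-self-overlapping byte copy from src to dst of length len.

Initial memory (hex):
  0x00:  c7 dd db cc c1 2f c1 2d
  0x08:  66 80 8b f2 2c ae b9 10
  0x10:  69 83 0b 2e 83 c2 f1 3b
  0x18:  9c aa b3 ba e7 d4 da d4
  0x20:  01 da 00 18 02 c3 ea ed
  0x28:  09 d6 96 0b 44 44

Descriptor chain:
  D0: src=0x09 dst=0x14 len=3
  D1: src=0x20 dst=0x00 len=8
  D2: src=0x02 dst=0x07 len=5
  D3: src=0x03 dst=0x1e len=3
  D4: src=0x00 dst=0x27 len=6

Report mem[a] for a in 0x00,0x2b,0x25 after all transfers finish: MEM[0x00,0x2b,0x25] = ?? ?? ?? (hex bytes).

MEM[0x00,0x2b,0x25] = 01 02 c3

D0: mem[0x14..0x16] <- [80 8b f2]
D1: mem[0x00..0x07] <- [01 da 00 18 02 c3 ea ed]
D2: mem[0x07..0x0b] <- [00 18 02 c3 ea]
D3: mem[0x1e..0x20] <- [18 02 c3]
D4: mem[0x27..0x2c] <- [01 da 00 18 02 c3]
query mem[0x00]=0x01, mem[0x2b]=0x02, mem[0x25]=0xc3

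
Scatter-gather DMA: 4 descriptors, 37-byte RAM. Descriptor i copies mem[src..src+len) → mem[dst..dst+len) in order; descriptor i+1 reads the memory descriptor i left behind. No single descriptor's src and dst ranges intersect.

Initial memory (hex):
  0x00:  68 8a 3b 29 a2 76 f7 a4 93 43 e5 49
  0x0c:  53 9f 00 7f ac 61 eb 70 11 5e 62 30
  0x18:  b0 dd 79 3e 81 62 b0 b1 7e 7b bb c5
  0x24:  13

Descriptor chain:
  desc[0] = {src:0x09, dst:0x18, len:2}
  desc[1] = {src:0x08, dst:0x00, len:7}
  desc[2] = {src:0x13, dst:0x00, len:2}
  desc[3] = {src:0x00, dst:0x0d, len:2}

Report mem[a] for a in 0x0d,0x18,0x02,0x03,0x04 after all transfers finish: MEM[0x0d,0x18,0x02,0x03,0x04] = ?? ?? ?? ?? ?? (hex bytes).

[0] 0x09->0x18 len=2 : 43 e5
[1] 0x08->0x00 len=7 : 93 43 e5 49 53 9f 00
[2] 0x13->0x00 len=2 : 70 11
[3] 0x00->0x0d len=2 : 70 11
query mem[0x0d]=0x70, mem[0x18]=0x43, mem[0x02]=0xe5, mem[0x03]=0x49, mem[0x04]=0x53

MEM[0x0d,0x18,0x02,0x03,0x04] = 70 43 e5 49 53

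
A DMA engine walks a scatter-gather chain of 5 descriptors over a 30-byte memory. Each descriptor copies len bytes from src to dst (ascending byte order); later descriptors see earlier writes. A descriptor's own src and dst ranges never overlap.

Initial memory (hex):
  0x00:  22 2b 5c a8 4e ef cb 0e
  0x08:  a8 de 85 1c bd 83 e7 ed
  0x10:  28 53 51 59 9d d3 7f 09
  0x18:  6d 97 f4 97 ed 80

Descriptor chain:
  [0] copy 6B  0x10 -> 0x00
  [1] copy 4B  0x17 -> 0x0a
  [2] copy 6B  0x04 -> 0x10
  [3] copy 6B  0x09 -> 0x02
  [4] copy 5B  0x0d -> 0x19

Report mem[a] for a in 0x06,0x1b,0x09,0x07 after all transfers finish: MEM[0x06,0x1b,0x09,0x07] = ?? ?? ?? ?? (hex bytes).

D0: mem[0x00..0x05] <- [28 53 51 59 9d d3]
D1: mem[0x0a..0x0d] <- [09 6d 97 f4]
D2: mem[0x10..0x15] <- [9d d3 cb 0e a8 de]
D3: mem[0x02..0x07] <- [de 09 6d 97 f4 e7]
D4: mem[0x19..0x1d] <- [f4 e7 ed 9d d3]
query mem[0x06]=0xf4, mem[0x1b]=0xed, mem[0x09]=0xde, mem[0x07]=0xe7

MEM[0x06,0x1b,0x09,0x07] = f4 ed de e7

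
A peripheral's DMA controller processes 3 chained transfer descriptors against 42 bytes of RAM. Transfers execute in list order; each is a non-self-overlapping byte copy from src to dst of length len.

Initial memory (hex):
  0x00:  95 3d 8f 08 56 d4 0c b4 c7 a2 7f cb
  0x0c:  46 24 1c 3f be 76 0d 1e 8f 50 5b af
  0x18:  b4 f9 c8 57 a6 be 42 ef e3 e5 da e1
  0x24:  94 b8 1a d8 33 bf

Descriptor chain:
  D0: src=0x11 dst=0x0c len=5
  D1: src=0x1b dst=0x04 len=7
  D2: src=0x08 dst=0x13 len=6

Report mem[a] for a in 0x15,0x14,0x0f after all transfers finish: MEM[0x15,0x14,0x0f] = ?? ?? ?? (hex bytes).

[0] 0x11->0x0c len=5 : 76 0d 1e 8f 50
[1] 0x1b->0x04 len=7 : 57 a6 be 42 ef e3 e5
[2] 0x08->0x13 len=6 : ef e3 e5 cb 76 0d
query mem[0x15]=0xe5, mem[0x14]=0xe3, mem[0x0f]=0x8f

MEM[0x15,0x14,0x0f] = e5 e3 8f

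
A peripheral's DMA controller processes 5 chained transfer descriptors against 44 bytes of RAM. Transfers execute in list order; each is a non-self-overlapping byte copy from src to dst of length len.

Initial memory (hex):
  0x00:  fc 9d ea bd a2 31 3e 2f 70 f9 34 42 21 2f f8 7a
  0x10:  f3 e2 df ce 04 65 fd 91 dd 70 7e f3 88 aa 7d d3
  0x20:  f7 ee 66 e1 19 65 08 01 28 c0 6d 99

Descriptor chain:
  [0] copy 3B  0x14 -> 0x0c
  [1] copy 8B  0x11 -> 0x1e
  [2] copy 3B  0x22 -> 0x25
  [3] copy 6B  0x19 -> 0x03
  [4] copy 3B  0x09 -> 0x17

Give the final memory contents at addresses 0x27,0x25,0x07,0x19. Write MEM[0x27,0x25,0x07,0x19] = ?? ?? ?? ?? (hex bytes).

[0] 0x14->0x0c len=3 : 04 65 fd
[1] 0x11->0x1e len=8 : e2 df ce 04 65 fd 91 dd
[2] 0x22->0x25 len=3 : 65 fd 91
[3] 0x19->0x03 len=6 : 70 7e f3 88 aa e2
[4] 0x09->0x17 len=3 : f9 34 42
query mem[0x27]=0x91, mem[0x25]=0x65, mem[0x07]=0xaa, mem[0x19]=0x42

MEM[0x27,0x25,0x07,0x19] = 91 65 aa 42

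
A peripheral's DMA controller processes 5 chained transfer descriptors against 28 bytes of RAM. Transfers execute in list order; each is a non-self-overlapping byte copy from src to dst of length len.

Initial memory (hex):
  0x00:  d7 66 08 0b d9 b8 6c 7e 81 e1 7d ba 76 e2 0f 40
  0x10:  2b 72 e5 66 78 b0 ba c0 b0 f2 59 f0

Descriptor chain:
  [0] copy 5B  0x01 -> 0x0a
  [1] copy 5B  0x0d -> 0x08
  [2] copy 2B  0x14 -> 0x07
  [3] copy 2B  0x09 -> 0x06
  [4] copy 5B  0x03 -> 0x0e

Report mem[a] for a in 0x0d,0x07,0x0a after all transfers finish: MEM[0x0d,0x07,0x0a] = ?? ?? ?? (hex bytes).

  after D0: wrote 5B at 0x0a = 66080bd9b8
  after D1: wrote 5B at 0x08 = d9b8402b72
  after D2: wrote 2B at 0x07 = 78b0
  after D3: wrote 2B at 0x06 = b840
  after D4: wrote 5B at 0x0e = 0bd9b8b840
query mem[0x0d]=0xd9, mem[0x07]=0x40, mem[0x0a]=0x40

MEM[0x0d,0x07,0x0a] = d9 40 40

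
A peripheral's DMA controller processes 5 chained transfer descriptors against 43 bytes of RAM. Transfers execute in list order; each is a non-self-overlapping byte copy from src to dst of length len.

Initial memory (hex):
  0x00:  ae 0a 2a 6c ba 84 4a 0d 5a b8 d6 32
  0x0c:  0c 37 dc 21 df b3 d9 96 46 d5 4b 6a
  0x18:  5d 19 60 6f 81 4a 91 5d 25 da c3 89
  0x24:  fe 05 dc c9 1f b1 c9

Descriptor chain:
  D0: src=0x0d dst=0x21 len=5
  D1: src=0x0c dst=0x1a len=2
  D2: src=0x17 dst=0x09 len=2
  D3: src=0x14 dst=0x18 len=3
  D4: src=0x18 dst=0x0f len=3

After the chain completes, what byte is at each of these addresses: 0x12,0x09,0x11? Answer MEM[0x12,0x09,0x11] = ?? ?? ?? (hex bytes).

MEM[0x12,0x09,0x11] = d9 6a 4b

  after D0: wrote 5B at 0x21 = 37dc21dfb3
  after D1: wrote 2B at 0x1a = 0c37
  after D2: wrote 2B at 0x09 = 6a5d
  after D3: wrote 3B at 0x18 = 46d54b
  after D4: wrote 3B at 0x0f = 46d54b
query mem[0x12]=0xd9, mem[0x09]=0x6a, mem[0x11]=0x4b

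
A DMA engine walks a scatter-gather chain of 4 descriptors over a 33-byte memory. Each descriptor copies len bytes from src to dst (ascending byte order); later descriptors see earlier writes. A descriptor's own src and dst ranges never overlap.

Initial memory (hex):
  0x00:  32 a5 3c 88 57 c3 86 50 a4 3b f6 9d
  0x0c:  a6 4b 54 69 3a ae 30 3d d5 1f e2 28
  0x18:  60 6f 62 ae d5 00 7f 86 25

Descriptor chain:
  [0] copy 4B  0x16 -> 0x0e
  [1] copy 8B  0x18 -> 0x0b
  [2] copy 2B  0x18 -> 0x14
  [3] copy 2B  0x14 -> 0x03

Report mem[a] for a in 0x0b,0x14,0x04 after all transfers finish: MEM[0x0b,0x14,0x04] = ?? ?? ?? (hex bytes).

[0] 0x16->0x0e len=4 : e2 28 60 6f
[1] 0x18->0x0b len=8 : 60 6f 62 ae d5 00 7f 86
[2] 0x18->0x14 len=2 : 60 6f
[3] 0x14->0x03 len=2 : 60 6f
query mem[0x0b]=0x60, mem[0x14]=0x60, mem[0x04]=0x6f

MEM[0x0b,0x14,0x04] = 60 60 6f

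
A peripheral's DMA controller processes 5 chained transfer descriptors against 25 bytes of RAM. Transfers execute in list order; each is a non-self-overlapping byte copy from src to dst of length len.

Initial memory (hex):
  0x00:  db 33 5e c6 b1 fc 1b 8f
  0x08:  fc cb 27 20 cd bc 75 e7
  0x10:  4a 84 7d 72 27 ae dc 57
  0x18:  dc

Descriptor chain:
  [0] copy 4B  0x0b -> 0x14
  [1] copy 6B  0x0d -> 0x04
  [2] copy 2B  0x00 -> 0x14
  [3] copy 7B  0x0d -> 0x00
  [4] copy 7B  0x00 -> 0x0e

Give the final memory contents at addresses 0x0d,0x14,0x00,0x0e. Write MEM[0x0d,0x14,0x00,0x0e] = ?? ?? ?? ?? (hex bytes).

MEM[0x0d,0x14,0x00,0x0e] = bc 72 bc bc

#0 dst[0x14+4] := {0x20,0xcd,0xbc,0x75}
#1 dst[0x04+6] := {0xbc,0x75,0xe7,0x4a,0x84,0x7d}
#2 dst[0x14+2] := {0xdb,0x33}
#3 dst[0x00+7] := {0xbc,0x75,0xe7,0x4a,0x84,0x7d,0x72}
#4 dst[0x0e+7] := {0xbc,0x75,0xe7,0x4a,0x84,0x7d,0x72}
query mem[0x0d]=0xbc, mem[0x14]=0x72, mem[0x00]=0xbc, mem[0x0e]=0xbc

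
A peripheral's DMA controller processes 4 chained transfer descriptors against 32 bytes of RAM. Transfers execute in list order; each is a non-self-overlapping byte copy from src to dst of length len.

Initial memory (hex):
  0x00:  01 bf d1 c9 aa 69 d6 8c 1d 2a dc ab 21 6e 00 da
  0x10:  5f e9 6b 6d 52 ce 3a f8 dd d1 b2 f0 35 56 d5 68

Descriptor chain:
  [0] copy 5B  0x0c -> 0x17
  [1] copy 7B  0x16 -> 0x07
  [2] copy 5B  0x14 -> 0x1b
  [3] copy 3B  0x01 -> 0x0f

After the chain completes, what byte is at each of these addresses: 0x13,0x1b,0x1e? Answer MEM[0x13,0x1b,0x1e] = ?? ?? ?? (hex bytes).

  after D0: wrote 5B at 0x17 = 216e00da5f
  after D1: wrote 7B at 0x07 = 3a216e00da5f35
  after D2: wrote 5B at 0x1b = 52ce3a216e
  after D3: wrote 3B at 0x0f = bfd1c9
query mem[0x13]=0x6d, mem[0x1b]=0x52, mem[0x1e]=0x21

MEM[0x13,0x1b,0x1e] = 6d 52 21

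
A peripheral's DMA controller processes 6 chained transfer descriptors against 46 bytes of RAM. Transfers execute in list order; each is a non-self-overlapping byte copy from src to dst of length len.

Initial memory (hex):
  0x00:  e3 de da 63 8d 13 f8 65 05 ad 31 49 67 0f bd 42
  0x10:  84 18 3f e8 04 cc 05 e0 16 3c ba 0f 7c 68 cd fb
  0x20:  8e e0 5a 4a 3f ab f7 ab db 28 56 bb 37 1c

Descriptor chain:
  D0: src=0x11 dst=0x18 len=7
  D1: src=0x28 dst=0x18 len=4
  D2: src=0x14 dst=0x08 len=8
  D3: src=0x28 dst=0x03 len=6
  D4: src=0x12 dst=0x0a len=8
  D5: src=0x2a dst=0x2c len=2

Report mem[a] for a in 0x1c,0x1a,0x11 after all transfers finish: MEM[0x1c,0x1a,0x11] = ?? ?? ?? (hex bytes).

#0 dst[0x18+7] := {0x18,0x3f,0xe8,0x04,0xcc,0x05,0xe0}
#1 dst[0x18+4] := {0xdb,0x28,0x56,0xbb}
#2 dst[0x08+8] := {0x04,0xcc,0x05,0xe0,0xdb,0x28,0x56,0xbb}
#3 dst[0x03+6] := {0xdb,0x28,0x56,0xbb,0x37,0x1c}
#4 dst[0x0a+8] := {0x3f,0xe8,0x04,0xcc,0x05,0xe0,0xdb,0x28}
#5 dst[0x2c+2] := {0x56,0xbb}
query mem[0x1c]=0xcc, mem[0x1a]=0x56, mem[0x11]=0x28

MEM[0x1c,0x1a,0x11] = cc 56 28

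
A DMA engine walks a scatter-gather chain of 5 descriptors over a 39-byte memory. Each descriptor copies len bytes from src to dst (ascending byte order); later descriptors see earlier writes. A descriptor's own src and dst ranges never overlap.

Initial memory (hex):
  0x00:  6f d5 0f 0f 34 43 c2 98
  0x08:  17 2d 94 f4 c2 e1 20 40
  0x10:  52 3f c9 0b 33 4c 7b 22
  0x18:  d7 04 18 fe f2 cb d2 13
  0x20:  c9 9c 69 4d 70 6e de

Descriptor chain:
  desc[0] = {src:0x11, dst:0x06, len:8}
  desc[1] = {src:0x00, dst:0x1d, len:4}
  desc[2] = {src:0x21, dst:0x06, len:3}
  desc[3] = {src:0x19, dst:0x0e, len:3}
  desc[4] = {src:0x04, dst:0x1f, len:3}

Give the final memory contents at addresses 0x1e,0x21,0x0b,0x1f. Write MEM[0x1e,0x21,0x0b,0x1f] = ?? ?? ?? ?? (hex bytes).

  after D0: wrote 8B at 0x06 = 3fc90b334c7b22d7
  after D1: wrote 4B at 0x1d = 6fd50f0f
  after D2: wrote 3B at 0x06 = 9c694d
  after D3: wrote 3B at 0x0e = 0418fe
  after D4: wrote 3B at 0x1f = 34439c
query mem[0x1e]=0xd5, mem[0x21]=0x9c, mem[0x0b]=0x7b, mem[0x1f]=0x34

MEM[0x1e,0x21,0x0b,0x1f] = d5 9c 7b 34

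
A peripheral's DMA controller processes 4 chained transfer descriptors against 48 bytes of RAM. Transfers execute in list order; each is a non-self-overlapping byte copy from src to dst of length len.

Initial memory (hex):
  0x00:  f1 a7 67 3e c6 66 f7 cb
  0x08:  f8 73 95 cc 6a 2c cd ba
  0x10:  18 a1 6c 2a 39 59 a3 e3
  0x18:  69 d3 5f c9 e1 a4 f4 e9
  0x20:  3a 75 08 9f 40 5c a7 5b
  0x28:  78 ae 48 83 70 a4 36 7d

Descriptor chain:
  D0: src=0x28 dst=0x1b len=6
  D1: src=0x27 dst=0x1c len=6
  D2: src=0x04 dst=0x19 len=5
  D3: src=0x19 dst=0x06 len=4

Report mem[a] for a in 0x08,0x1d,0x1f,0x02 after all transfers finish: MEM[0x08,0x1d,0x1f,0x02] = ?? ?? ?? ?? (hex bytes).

  after D0: wrote 6B at 0x1b = 78ae488370a4
  after D1: wrote 6B at 0x1c = 5b78ae488370
  after D2: wrote 5B at 0x19 = c666f7cbf8
  after D3: wrote 4B at 0x06 = c666f7cb
query mem[0x08]=0xf7, mem[0x1d]=0xf8, mem[0x1f]=0x48, mem[0x02]=0x67

MEM[0x08,0x1d,0x1f,0x02] = f7 f8 48 67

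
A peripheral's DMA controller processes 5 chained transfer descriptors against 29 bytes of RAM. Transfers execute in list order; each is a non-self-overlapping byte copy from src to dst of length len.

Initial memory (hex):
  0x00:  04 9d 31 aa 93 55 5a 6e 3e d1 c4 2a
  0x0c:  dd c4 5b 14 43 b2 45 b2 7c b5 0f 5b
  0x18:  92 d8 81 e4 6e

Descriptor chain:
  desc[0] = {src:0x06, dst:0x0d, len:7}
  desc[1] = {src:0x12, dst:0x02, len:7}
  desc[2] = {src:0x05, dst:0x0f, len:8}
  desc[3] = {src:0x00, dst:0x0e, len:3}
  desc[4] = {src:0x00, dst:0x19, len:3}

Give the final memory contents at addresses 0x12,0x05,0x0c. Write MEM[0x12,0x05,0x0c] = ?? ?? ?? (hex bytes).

  after D0: wrote 7B at 0x0d = 5a6e3ed1c42add
  after D1: wrote 7B at 0x02 = 2add7cb50f5b92
  after D2: wrote 8B at 0x0f = b50f5b92d1c42add
  after D3: wrote 3B at 0x0e = 049d2a
  after D4: wrote 3B at 0x19 = 049d2a
query mem[0x12]=0x92, mem[0x05]=0xb5, mem[0x0c]=0xdd

MEM[0x12,0x05,0x0c] = 92 b5 dd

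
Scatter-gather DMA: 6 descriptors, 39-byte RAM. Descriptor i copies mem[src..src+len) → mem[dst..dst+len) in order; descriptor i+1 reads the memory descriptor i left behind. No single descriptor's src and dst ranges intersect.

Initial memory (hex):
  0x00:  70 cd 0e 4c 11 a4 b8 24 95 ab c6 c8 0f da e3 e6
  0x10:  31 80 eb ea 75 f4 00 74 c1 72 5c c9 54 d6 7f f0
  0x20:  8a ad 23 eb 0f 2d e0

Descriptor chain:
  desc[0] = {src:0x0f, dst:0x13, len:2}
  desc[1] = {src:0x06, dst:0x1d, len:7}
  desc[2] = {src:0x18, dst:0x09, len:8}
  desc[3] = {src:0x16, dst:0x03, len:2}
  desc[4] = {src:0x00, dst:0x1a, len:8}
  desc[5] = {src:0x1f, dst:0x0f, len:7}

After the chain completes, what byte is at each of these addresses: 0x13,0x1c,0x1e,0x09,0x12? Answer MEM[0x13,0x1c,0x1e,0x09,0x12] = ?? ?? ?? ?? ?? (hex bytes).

D0: mem[0x13..0x14] <- [e6 31]
D1: mem[0x1d..0x23] <- [b8 24 95 ab c6 c8 0f]
D2: mem[0x09..0x10] <- [c1 72 5c c9 54 b8 24 95]
D3: mem[0x03..0x04] <- [00 74]
D4: mem[0x1a..0x21] <- [70 cd 0e 00 74 a4 b8 24]
D5: mem[0x0f..0x15] <- [a4 b8 24 c8 0f 0f 2d]
query mem[0x13]=0x0f, mem[0x1c]=0x0e, mem[0x1e]=0x74, mem[0x09]=0xc1, mem[0x12]=0xc8

MEM[0x13,0x1c,0x1e,0x09,0x12] = 0f 0e 74 c1 c8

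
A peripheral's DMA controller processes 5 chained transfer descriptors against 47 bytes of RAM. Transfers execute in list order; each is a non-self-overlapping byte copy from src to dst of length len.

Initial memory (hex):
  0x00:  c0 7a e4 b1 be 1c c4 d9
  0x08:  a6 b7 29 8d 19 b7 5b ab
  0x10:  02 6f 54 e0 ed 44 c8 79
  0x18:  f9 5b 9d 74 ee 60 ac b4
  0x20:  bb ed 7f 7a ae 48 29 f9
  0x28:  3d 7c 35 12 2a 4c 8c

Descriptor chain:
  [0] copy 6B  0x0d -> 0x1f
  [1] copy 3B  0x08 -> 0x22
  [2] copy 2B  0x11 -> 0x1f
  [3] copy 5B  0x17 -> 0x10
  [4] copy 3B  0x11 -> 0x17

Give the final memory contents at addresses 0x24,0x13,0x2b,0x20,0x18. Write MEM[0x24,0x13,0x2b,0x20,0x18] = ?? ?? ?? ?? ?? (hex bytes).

MEM[0x24,0x13,0x2b,0x20,0x18] = 29 9d 12 54 5b

  after D0: wrote 6B at 0x1f = b75bab026f54
  after D1: wrote 3B at 0x22 = a6b729
  after D2: wrote 2B at 0x1f = 6f54
  after D3: wrote 5B at 0x10 = 79f95b9d74
  after D4: wrote 3B at 0x17 = f95b9d
query mem[0x24]=0x29, mem[0x13]=0x9d, mem[0x2b]=0x12, mem[0x20]=0x54, mem[0x18]=0x5b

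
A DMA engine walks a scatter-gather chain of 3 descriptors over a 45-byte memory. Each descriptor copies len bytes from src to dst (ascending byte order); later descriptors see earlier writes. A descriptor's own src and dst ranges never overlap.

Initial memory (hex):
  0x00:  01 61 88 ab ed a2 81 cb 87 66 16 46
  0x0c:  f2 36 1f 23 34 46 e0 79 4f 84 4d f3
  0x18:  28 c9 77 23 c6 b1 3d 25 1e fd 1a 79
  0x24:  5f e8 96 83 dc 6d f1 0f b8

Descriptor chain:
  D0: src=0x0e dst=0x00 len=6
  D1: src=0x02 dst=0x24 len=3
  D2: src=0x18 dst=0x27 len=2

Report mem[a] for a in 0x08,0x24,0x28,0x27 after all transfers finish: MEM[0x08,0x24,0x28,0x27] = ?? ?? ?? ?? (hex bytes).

MEM[0x08,0x24,0x28,0x27] = 87 34 c9 28

[0] 0x0e->0x00 len=6 : 1f 23 34 46 e0 79
[1] 0x02->0x24 len=3 : 34 46 e0
[2] 0x18->0x27 len=2 : 28 c9
query mem[0x08]=0x87, mem[0x24]=0x34, mem[0x28]=0xc9, mem[0x27]=0x28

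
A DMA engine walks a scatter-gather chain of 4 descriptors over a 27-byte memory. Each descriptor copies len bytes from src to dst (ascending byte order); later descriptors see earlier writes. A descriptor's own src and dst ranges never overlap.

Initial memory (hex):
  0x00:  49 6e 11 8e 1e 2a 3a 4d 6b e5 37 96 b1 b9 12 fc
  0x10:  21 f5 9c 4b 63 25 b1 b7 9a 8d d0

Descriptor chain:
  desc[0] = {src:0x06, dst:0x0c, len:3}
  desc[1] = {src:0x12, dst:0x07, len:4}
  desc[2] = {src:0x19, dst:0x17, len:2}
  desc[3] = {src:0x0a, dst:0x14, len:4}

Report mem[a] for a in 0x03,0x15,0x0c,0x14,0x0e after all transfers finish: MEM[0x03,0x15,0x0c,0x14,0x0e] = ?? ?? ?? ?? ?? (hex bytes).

[0] 0x06->0x0c len=3 : 3a 4d 6b
[1] 0x12->0x07 len=4 : 9c 4b 63 25
[2] 0x19->0x17 len=2 : 8d d0
[3] 0x0a->0x14 len=4 : 25 96 3a 4d
query mem[0x03]=0x8e, mem[0x15]=0x96, mem[0x0c]=0x3a, mem[0x14]=0x25, mem[0x0e]=0x6b

MEM[0x03,0x15,0x0c,0x14,0x0e] = 8e 96 3a 25 6b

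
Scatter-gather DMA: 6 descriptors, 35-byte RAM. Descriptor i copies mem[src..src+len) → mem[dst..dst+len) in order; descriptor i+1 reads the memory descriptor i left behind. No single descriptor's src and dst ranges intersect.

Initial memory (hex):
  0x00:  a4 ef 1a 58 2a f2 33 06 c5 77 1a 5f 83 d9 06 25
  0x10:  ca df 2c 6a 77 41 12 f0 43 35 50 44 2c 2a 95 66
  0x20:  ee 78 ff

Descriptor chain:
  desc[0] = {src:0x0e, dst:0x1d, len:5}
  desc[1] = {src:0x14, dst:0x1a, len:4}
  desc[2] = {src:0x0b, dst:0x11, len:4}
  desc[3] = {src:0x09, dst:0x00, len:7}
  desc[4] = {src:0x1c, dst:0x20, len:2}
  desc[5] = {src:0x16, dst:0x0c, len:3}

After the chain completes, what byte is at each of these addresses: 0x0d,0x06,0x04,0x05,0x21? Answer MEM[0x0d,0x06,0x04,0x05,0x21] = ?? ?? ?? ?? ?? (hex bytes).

MEM[0x0d,0x06,0x04,0x05,0x21] = f0 25 d9 06 f0

  after D0: wrote 5B at 0x1d = 0625cadf2c
  after D1: wrote 4B at 0x1a = 774112f0
  after D2: wrote 4B at 0x11 = 5f83d906
  after D3: wrote 7B at 0x00 = 771a5f83d90625
  after D4: wrote 2B at 0x20 = 12f0
  after D5: wrote 3B at 0x0c = 12f043
query mem[0x0d]=0xf0, mem[0x06]=0x25, mem[0x04]=0xd9, mem[0x05]=0x06, mem[0x21]=0xf0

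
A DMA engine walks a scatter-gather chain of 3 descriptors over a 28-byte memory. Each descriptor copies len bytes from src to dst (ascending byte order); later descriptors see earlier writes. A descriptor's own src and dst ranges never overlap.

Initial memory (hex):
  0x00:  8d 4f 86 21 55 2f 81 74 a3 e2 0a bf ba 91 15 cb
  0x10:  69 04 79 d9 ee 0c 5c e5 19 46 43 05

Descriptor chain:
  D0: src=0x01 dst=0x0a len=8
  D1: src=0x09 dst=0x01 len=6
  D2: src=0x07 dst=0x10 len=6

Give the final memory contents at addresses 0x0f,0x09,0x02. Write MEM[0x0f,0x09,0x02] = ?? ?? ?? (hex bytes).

MEM[0x0f,0x09,0x02] = 81 e2 4f

D0: mem[0x0a..0x11] <- [4f 86 21 55 2f 81 74 a3]
D1: mem[0x01..0x06] <- [e2 4f 86 21 55 2f]
D2: mem[0x10..0x15] <- [74 a3 e2 4f 86 21]
query mem[0x0f]=0x81, mem[0x09]=0xe2, mem[0x02]=0x4f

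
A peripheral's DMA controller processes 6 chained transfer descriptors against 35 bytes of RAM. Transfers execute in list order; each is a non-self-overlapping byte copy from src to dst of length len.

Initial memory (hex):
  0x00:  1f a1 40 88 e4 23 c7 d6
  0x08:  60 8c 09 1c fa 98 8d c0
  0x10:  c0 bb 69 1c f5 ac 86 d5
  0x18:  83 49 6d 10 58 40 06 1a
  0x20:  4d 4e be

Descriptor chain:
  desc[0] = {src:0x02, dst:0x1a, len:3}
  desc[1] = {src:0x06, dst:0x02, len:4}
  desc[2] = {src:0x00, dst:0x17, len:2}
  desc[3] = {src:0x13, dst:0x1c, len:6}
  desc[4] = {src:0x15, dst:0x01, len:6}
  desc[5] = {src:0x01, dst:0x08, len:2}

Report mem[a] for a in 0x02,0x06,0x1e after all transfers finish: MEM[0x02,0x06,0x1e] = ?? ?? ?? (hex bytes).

MEM[0x02,0x06,0x1e] = 86 40 ac

#0 dst[0x1a+3] := {0x40,0x88,0xe4}
#1 dst[0x02+4] := {0xc7,0xd6,0x60,0x8c}
#2 dst[0x17+2] := {0x1f,0xa1}
#3 dst[0x1c+6] := {0x1c,0xf5,0xac,0x86,0x1f,0xa1}
#4 dst[0x01+6] := {0xac,0x86,0x1f,0xa1,0x49,0x40}
#5 dst[0x08+2] := {0xac,0x86}
query mem[0x02]=0x86, mem[0x06]=0x40, mem[0x1e]=0xac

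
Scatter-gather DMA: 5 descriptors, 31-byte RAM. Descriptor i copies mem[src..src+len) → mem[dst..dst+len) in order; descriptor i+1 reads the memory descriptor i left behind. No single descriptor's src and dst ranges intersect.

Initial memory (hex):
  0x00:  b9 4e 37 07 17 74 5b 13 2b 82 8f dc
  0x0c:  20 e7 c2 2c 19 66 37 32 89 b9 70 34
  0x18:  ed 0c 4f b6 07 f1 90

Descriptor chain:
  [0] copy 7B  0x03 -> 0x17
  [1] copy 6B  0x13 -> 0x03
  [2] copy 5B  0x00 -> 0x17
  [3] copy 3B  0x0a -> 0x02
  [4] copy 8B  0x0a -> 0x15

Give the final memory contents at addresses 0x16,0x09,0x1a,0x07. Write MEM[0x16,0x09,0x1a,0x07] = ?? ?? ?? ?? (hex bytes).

MEM[0x16,0x09,0x1a,0x07] = dc 82 2c 07

#0 dst[0x17+7] := {0x07,0x17,0x74,0x5b,0x13,0x2b,0x82}
#1 dst[0x03+6] := {0x32,0x89,0xb9,0x70,0x07,0x17}
#2 dst[0x17+5] := {0xb9,0x4e,0x37,0x32,0x89}
#3 dst[0x02+3] := {0x8f,0xdc,0x20}
#4 dst[0x15+8] := {0x8f,0xdc,0x20,0xe7,0xc2,0x2c,0x19,0x66}
query mem[0x16]=0xdc, mem[0x09]=0x82, mem[0x1a]=0x2c, mem[0x07]=0x07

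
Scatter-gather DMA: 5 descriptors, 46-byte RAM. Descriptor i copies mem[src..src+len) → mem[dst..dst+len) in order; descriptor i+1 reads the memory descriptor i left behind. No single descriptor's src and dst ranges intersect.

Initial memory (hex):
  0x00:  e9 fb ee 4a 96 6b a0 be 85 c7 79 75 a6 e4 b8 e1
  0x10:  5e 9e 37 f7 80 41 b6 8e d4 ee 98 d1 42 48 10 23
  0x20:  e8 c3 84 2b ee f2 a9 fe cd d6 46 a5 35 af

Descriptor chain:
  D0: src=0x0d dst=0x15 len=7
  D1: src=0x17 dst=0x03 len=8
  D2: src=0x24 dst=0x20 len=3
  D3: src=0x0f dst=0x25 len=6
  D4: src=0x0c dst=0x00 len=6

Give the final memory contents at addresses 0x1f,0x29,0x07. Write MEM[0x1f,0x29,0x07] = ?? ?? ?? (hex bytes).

#0 dst[0x15+7] := {0xe4,0xb8,0xe1,0x5e,0x9e,0x37,0xf7}
#1 dst[0x03+8] := {0xe1,0x5e,0x9e,0x37,0xf7,0x42,0x48,0x10}
#2 dst[0x20+3] := {0xee,0xf2,0xa9}
#3 dst[0x25+6] := {0xe1,0x5e,0x9e,0x37,0xf7,0x80}
#4 dst[0x00+6] := {0xa6,0xe4,0xb8,0xe1,0x5e,0x9e}
query mem[0x1f]=0x23, mem[0x29]=0xf7, mem[0x07]=0xf7

MEM[0x1f,0x29,0x07] = 23 f7 f7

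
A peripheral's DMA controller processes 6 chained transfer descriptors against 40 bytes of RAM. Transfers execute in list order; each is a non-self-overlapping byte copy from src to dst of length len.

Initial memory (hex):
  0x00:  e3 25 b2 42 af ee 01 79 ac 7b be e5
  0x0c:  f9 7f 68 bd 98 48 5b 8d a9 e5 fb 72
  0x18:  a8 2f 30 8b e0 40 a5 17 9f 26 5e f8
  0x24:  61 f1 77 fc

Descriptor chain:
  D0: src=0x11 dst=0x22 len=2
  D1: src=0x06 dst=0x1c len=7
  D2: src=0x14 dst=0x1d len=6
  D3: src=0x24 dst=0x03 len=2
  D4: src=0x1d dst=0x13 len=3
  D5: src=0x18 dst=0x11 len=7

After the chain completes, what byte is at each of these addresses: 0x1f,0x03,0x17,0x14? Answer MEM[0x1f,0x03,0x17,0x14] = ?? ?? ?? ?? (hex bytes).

  after D0: wrote 2B at 0x22 = 485b
  after D1: wrote 7B at 0x1c = 0179ac7bbee5f9
  after D2: wrote 6B at 0x1d = a9e5fb72a82f
  after D3: wrote 2B at 0x03 = 61f1
  after D4: wrote 3B at 0x13 = a9e5fb
  after D5: wrote 7B at 0x11 = a82f308b01a9e5
query mem[0x1f]=0xfb, mem[0x03]=0x61, mem[0x17]=0xe5, mem[0x14]=0x8b

MEM[0x1f,0x03,0x17,0x14] = fb 61 e5 8b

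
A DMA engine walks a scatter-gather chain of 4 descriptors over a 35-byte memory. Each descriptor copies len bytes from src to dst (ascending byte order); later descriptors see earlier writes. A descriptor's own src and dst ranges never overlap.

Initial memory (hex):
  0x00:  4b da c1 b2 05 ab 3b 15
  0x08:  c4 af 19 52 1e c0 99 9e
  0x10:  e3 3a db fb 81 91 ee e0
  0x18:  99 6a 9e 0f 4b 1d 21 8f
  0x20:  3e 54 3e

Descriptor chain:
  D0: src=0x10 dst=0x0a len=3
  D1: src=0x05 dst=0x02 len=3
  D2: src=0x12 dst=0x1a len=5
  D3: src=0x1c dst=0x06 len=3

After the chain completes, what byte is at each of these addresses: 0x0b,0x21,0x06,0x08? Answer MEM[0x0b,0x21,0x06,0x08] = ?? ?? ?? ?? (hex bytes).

MEM[0x0b,0x21,0x06,0x08] = 3a 54 81 ee

  after D0: wrote 3B at 0x0a = e33adb
  after D1: wrote 3B at 0x02 = ab3b15
  after D2: wrote 5B at 0x1a = dbfb8191ee
  after D3: wrote 3B at 0x06 = 8191ee
query mem[0x0b]=0x3a, mem[0x21]=0x54, mem[0x06]=0x81, mem[0x08]=0xee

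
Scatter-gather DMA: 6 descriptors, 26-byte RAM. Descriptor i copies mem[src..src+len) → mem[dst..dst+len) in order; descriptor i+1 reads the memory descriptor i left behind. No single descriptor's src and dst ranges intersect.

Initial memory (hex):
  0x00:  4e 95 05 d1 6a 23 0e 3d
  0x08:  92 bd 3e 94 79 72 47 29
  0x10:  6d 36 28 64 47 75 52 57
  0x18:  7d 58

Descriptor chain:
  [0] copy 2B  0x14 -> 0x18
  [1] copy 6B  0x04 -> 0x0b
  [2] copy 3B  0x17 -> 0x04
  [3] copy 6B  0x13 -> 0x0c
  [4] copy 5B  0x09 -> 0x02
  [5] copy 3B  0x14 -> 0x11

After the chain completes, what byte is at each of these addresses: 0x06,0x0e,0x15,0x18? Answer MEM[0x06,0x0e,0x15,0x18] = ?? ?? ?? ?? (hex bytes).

MEM[0x06,0x0e,0x15,0x18] = 47 75 75 47

D0: mem[0x18..0x19] <- [47 75]
D1: mem[0x0b..0x10] <- [6a 23 0e 3d 92 bd]
D2: mem[0x04..0x06] <- [57 47 75]
D3: mem[0x0c..0x11] <- [64 47 75 52 57 47]
D4: mem[0x02..0x06] <- [bd 3e 6a 64 47]
D5: mem[0x11..0x13] <- [47 75 52]
query mem[0x06]=0x47, mem[0x0e]=0x75, mem[0x15]=0x75, mem[0x18]=0x47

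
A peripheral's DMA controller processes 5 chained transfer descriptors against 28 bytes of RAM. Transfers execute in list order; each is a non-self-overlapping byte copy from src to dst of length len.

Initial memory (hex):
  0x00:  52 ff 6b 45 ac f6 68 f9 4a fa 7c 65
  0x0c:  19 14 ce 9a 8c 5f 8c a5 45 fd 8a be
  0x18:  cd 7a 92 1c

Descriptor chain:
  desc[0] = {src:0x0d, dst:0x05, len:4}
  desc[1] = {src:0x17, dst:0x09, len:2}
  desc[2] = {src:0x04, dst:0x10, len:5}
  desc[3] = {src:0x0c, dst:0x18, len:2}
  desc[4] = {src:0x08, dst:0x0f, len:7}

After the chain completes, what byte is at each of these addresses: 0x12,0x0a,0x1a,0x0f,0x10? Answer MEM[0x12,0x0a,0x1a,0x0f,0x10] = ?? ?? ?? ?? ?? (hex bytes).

D0: mem[0x05..0x08] <- [14 ce 9a 8c]
D1: mem[0x09..0x0a] <- [be cd]
D2: mem[0x10..0x14] <- [ac 14 ce 9a 8c]
D3: mem[0x18..0x19] <- [19 14]
D4: mem[0x0f..0x15] <- [8c be cd 65 19 14 ce]
query mem[0x12]=0x65, mem[0x0a]=0xcd, mem[0x1a]=0x92, mem[0x0f]=0x8c, mem[0x10]=0xbe

MEM[0x12,0x0a,0x1a,0x0f,0x10] = 65 cd 92 8c be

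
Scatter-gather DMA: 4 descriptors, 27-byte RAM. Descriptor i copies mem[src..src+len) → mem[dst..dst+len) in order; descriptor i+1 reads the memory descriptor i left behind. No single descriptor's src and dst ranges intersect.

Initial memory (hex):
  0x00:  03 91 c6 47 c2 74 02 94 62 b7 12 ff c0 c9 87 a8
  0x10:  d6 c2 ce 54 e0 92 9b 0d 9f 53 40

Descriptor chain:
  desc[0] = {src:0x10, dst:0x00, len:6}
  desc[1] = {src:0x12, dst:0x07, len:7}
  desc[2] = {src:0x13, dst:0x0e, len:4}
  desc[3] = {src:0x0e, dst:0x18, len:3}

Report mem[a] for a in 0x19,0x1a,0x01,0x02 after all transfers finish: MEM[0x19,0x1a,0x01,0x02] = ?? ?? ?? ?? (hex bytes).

  after D0: wrote 6B at 0x00 = d6c2ce54e092
  after D1: wrote 7B at 0x07 = ce54e0929b0d9f
  after D2: wrote 4B at 0x0e = 54e0929b
  after D3: wrote 3B at 0x18 = 54e092
query mem[0x19]=0xe0, mem[0x1a]=0x92, mem[0x01]=0xc2, mem[0x02]=0xce

MEM[0x19,0x1a,0x01,0x02] = e0 92 c2 ce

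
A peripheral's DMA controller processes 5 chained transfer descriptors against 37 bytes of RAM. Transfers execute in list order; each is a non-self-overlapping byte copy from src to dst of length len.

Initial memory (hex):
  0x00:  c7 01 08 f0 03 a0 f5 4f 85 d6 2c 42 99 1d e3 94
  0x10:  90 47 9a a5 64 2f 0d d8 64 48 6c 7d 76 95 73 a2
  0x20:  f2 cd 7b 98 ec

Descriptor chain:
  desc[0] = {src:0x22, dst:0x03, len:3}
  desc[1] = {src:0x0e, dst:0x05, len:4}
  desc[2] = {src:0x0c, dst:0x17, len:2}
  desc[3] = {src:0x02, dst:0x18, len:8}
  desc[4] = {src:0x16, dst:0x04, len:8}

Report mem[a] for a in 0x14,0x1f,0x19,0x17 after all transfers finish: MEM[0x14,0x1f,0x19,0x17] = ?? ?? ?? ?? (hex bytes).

D0: mem[0x03..0x05] <- [7b 98 ec]
D1: mem[0x05..0x08] <- [e3 94 90 47]
D2: mem[0x17..0x18] <- [99 1d]
D3: mem[0x18..0x1f] <- [08 7b 98 e3 94 90 47 d6]
D4: mem[0x04..0x0b] <- [0d 99 08 7b 98 e3 94 90]
query mem[0x14]=0x64, mem[0x1f]=0xd6, mem[0x19]=0x7b, mem[0x17]=0x99

MEM[0x14,0x1f,0x19,0x17] = 64 d6 7b 99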